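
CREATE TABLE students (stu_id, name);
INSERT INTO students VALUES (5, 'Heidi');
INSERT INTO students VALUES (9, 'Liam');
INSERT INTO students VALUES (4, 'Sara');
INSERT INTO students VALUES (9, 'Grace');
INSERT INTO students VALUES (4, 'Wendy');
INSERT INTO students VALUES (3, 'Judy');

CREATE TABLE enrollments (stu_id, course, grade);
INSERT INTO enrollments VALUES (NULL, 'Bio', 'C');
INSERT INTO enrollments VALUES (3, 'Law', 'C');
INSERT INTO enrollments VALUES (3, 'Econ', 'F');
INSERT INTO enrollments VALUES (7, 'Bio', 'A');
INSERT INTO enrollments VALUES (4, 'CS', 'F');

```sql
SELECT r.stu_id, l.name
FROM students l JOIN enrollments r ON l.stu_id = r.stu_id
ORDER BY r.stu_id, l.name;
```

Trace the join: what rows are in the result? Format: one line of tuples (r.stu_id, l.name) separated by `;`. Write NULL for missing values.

(3, Judy); (3, Judy); (4, Sara); (4, Wendy)

INNER JOIN keeps only pairs where the ON condition holds.
Matching on l.stu_id = r.stu_id. A NULL in a compared column never satisfies the condition.
- l[0] stu_id=5 → no match; dropped.
- l[1] stu_id=9 → no match; dropped.
- l[2] stu_id=4 → 1 match(es) in r → 1 row(s).
- l[3] stu_id=9 → no match; dropped.
- l[4] stu_id=4 → 1 match(es) in r → 1 row(s).
- l[5] stu_id=3 → 2 match(es) in r → 2 row(s).
After projecting and ordering:
r.stu_id | l.name
3 | Judy
3 | Judy
4 | Sara
4 | Wendy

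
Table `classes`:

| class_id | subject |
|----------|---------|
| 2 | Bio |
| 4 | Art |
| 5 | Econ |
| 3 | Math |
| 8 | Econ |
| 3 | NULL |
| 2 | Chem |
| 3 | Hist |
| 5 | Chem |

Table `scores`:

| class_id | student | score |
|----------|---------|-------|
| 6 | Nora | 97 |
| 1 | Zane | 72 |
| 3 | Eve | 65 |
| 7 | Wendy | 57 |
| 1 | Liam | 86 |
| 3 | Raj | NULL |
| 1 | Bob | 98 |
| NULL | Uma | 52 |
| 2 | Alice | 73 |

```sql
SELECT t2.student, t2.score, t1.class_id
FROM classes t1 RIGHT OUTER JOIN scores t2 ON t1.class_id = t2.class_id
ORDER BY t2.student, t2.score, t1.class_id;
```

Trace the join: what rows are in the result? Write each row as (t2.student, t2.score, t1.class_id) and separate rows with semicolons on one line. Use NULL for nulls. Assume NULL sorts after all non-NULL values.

(Alice, 73, 2); (Alice, 73, 2); (Bob, 98, NULL); (Eve, 65, 3); (Eve, 65, 3); (Eve, 65, 3); (Liam, 86, NULL); (Nora, 97, NULL); (Raj, NULL, 3); (Raj, NULL, 3); (Raj, NULL, 3); (Uma, 52, NULL); (Wendy, 57, NULL); (Zane, 72, NULL)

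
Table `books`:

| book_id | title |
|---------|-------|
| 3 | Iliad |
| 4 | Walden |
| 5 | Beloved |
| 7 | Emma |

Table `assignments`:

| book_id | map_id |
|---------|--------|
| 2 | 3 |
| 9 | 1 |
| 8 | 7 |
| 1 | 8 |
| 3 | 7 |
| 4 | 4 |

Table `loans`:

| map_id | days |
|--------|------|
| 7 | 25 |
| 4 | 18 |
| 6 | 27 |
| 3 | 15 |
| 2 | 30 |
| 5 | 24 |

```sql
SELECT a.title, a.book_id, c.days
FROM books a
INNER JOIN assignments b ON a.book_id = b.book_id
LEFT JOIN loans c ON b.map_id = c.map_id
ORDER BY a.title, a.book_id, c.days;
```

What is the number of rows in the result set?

2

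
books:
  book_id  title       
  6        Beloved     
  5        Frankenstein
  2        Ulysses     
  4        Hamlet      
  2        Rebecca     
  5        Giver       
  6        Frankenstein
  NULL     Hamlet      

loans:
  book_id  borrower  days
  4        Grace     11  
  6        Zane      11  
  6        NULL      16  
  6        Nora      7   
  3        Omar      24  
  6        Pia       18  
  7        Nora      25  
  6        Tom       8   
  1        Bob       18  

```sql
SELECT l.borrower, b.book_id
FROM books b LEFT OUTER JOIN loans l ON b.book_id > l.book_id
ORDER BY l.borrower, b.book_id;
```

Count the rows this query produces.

17

LEFT JOIN keeps every row from `books`; unmatched rows get NULL for `loans`'s columns.
Matching on b.book_id > l.book_id. A NULL in a compared column never satisfies the condition.
- book_id=6: 3 matching l row(s), so 3 row(s) emitted.
- book_id=5: 3 matching l row(s), so 3 row(s) emitted.
- book_id=2: 1 matching l row(s), so 1 row(s) emitted.
- book_id=4: 2 matching l row(s), so 2 row(s) emitted.
- book_id=2: 1 matching l row(s), so 1 row(s) emitted.
- book_id=5: 3 matching l row(s), so 3 row(s) emitted.
- book_id=6: 3 matching l row(s), so 3 row(s) emitted.
- book_id=NULL: no l row matches, row kept with l columns NULL.
Total: 16 matched + 1 padded = 17 rows.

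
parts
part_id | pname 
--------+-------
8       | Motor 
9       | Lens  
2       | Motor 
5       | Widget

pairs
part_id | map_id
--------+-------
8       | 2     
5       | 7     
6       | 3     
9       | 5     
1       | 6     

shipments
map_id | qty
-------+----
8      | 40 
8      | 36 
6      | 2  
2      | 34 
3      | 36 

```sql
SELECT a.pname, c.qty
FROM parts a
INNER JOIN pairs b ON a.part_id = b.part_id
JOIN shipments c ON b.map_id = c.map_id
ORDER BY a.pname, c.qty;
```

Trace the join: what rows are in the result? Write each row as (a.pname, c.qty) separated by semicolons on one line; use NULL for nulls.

Evaluate left to right. First `parts a INNER JOIN pairs b` on part_id: 3 row(s).
Then INNER JOIN `shipments c` on map_id: keep only rows whose b.map_id appears in c.

(Motor, 34)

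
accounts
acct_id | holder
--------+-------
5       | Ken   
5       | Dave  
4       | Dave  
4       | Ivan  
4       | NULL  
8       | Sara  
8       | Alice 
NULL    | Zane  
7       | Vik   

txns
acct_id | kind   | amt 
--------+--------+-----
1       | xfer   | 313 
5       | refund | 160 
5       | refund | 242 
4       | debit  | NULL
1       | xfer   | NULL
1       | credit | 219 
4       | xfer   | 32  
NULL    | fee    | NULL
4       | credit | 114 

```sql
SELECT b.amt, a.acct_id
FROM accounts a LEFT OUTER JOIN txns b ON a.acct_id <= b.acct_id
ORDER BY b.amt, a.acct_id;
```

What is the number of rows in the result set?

23

LEFT JOIN keeps every row from `accounts`; unmatched rows get NULL for `txns`'s columns.
Matching on a.acct_id <= b.acct_id. A NULL in a compared column never satisfies the condition.
- a row (acct_id=5): matches 2 b row(s) → 2 output row(s).
- a row (acct_id=5): matches 2 b row(s) → 2 output row(s).
- a row (acct_id=4): matches 5 b row(s) → 5 output row(s).
- a row (acct_id=4): matches 5 b row(s) → 5 output row(s).
- a row (acct_id=4): matches 5 b row(s) → 5 output row(s).
- a row (acct_id=8): no match → kept, b columns NULL.
- a row (acct_id=8): no match → kept, b columns NULL.
- a row (acct_id=NULL): no match → kept, b columns NULL.
- a row (acct_id=7): no match → kept, b columns NULL.
Total: 19 matched + 4 padded = 23 rows.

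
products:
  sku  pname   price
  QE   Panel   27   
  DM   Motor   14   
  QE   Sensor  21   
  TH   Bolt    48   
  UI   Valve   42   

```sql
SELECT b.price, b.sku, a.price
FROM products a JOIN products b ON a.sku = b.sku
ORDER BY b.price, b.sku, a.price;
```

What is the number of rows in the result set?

7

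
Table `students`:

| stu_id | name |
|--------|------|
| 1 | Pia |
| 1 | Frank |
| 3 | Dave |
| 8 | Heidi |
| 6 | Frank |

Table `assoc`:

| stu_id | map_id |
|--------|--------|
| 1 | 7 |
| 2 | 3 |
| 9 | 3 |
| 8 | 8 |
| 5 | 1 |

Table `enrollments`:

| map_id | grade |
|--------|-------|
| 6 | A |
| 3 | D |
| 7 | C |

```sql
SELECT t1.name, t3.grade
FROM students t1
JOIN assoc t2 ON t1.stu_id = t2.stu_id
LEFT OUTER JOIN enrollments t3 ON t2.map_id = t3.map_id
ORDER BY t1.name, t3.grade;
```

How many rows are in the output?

3

Step 1 — t1 INNER JOIN t2 on stu_id → 3 row(s).
Then LEFT JOIN `enrollments t3` on map_id: each of those 3 rows is kept; rows whose t2.map_id has no match in t3 get NULL for t3's columns.
Result: 3 row(s).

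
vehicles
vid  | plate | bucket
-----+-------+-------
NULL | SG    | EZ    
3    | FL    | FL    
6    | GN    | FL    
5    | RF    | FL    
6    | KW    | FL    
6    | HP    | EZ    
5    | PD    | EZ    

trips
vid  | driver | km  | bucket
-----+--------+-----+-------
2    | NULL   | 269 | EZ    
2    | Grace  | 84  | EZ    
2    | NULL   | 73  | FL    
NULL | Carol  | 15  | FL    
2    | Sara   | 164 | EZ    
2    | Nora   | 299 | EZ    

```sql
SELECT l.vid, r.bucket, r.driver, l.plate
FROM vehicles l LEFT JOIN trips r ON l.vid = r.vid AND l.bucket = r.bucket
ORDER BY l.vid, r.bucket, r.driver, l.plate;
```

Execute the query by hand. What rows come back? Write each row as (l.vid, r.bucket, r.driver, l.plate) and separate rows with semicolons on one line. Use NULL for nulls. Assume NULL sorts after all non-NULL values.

LEFT JOIN keeps every row from `vehicles`; unmatched rows get NULL for `trips`'s columns.
Matching on l.vid = r.vid AND l.bucket = r.bucket. A NULL in a compared column never satisfies the condition.
- l[0] vid=NULL, bucket=EZ → no match; kept with NULLs on the r side.
- l[1] vid=3, bucket=FL → no match; kept with NULLs on the r side.
- l[2] vid=6, bucket=FL → no match; kept with NULLs on the r side.
- l[3] vid=5, bucket=FL → no match; kept with NULLs on the r side.
- l[4] vid=6, bucket=FL → no match; kept with NULLs on the r side.
- l[5] vid=6, bucket=EZ → no match; kept with NULLs on the r side.
- l[6] vid=5, bucket=EZ → no match; kept with NULLs on the r side.
After projecting and ordering:
l.vid | r.bucket | r.driver | l.plate
3 | NULL | NULL | FL
5 | NULL | NULL | PD
5 | NULL | NULL | RF
6 | NULL | NULL | GN
6 | NULL | NULL | HP
6 | NULL | NULL | KW
NULL | NULL | NULL | SG

(3, NULL, NULL, FL); (5, NULL, NULL, PD); (5, NULL, NULL, RF); (6, NULL, NULL, GN); (6, NULL, NULL, HP); (6, NULL, NULL, KW); (NULL, NULL, NULL, SG)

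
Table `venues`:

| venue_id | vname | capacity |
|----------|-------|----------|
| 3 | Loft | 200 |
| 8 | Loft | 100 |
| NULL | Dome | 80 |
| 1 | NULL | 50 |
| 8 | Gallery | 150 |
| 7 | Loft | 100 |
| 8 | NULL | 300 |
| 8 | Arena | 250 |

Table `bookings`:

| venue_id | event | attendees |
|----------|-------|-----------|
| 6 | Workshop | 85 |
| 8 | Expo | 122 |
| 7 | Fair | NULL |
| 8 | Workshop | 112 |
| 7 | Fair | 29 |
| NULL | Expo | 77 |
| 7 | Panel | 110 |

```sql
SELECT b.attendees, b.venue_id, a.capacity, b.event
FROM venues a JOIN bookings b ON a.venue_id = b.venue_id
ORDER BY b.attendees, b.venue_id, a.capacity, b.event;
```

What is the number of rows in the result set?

11

INNER JOIN keeps only pairs where the ON condition holds.
Matching on a.venue_id = b.venue_id. A NULL in a compared column never satisfies the condition.
- venue_id=3: no matching b row, dropped.
- venue_id=8: 2 matching b row(s), so 2 row(s) emitted.
- venue_id=NULL: no matching b row, dropped.
- venue_id=1: no matching b row, dropped.
- venue_id=8: 2 matching b row(s), so 2 row(s) emitted.
- venue_id=7: 3 matching b row(s), so 3 row(s) emitted.
- venue_id=8: 2 matching b row(s), so 2 row(s) emitted.
- venue_id=8: 2 matching b row(s), so 2 row(s) emitted.
Total: 11 rows.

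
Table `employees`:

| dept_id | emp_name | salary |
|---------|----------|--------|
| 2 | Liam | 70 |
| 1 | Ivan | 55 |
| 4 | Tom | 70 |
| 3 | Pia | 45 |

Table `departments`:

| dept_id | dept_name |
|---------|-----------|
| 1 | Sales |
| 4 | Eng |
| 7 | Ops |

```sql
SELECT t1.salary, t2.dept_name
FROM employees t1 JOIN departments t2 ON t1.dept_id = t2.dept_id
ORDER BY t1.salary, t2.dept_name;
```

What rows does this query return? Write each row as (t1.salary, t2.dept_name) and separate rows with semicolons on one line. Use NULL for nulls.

(55, Sales); (70, Eng)

INNER JOIN keeps only pairs where the ON condition holds.
Matching on t1.dept_id = t2.dept_id.
Matched pairs: 2.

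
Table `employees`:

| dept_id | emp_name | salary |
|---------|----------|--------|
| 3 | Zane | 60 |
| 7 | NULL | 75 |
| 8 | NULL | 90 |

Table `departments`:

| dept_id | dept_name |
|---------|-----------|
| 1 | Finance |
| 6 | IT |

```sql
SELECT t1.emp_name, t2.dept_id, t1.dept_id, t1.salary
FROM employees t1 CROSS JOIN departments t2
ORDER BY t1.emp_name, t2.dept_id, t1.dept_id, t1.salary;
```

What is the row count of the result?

6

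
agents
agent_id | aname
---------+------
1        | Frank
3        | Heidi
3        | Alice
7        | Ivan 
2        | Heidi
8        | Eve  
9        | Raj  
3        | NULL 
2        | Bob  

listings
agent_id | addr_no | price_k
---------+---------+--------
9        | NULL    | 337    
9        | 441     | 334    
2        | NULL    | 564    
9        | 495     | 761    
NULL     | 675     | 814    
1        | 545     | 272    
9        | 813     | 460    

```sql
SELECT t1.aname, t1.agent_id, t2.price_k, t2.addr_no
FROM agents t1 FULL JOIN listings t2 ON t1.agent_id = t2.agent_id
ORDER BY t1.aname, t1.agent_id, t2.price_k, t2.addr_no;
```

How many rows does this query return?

13

FULL OUTER JOIN keeps every row from both sides; unmatched rows get NULL for the other side's columns.
Matching on t1.agent_id = t2.agent_id. A NULL in a compared column never satisfies the condition.
- t1 (agent_id=1) pairs with 1 row(s) of t2.
- t1 (agent_id=3) has no partner → padded with NULL.
- t1 (agent_id=3) has no partner → padded with NULL.
- t1 (agent_id=7) has no partner → padded with NULL.
- t1 (agent_id=2) pairs with 1 row(s) of t2.
- t1 (agent_id=8) has no partner → padded with NULL.
- t1 (agent_id=9) pairs with 4 row(s) of t2.
- t1 (agent_id=3) has no partner → padded with NULL.
- t1 (agent_id=2) pairs with 1 row(s) of t2.
- 1 row(s) from t2 found no t1 partner → padded with NULL.
Total: 7 matched + 6 padded = 13 rows.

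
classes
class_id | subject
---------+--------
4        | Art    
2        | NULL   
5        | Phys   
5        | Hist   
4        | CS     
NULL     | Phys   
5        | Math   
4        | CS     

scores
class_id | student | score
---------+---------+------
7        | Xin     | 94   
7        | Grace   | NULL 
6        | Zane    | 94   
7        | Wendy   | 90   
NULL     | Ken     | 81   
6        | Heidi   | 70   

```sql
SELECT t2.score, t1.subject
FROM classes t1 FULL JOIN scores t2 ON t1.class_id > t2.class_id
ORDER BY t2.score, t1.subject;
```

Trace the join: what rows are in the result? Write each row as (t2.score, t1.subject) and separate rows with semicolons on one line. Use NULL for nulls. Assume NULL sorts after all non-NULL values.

(70, NULL); (81, NULL); (90, NULL); (94, NULL); (94, NULL); (NULL, Art); (NULL, CS); (NULL, CS); (NULL, Hist); (NULL, Math); (NULL, Phys); (NULL, Phys); (NULL, NULL); (NULL, NULL)

FULL OUTER JOIN keeps every row from both sides; unmatched rows get NULL for the other side's columns.
Matching on t1.class_id > t2.class_id. A NULL in a compared column never satisfies the condition.
- t1[0] class_id=4 → no match; kept with NULLs on the t2 side.
- t1[1] class_id=2 → no match; kept with NULLs on the t2 side.
- t1[2] class_id=5 → no match; kept with NULLs on the t2 side.
- t1[3] class_id=5 → no match; kept with NULLs on the t2 side.
- t1[4] class_id=4 → no match; kept with NULLs on the t2 side.
- t1[5] class_id=NULL → no match; kept with NULLs on the t2 side.
- t1[6] class_id=5 → no match; kept with NULLs on the t2 side.
- t1[7] class_id=4 → no match; kept with NULLs on the t2 side.
- 6 row(s) from t2 found no t1 partner → padded with NULL.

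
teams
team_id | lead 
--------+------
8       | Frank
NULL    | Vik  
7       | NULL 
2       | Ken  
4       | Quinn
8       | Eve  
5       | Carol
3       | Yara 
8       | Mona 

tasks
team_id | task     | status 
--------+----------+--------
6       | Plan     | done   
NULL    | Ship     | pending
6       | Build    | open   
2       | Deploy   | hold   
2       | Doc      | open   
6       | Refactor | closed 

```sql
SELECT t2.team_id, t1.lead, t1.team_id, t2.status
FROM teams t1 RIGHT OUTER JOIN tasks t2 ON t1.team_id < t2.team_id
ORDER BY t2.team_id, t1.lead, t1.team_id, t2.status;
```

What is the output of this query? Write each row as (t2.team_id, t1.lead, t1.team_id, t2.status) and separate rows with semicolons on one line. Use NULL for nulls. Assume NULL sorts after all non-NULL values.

(2, NULL, NULL, hold); (2, NULL, NULL, open); (6, Carol, 5, closed); (6, Carol, 5, done); (6, Carol, 5, open); (6, Ken, 2, closed); (6, Ken, 2, done); (6, Ken, 2, open); (6, Quinn, 4, closed); (6, Quinn, 4, done); (6, Quinn, 4, open); (6, Yara, 3, closed); (6, Yara, 3, done); (6, Yara, 3, open); (NULL, NULL, NULL, pending)

RIGHT JOIN keeps every row from `tasks`; unmatched rows get NULL for `teams`'s columns.
Matching on t1.team_id < t2.team_id. A NULL in a compared column never satisfies the condition.
- t1 row (team_id=8): no match.
- t1 row (team_id=NULL): no match.
- t1 row (team_id=7): no match.
- t1 row (team_id=2): matches 3 t2 row(s) → 3 output row(s).
- t1 row (team_id=4): matches 3 t2 row(s) → 3 output row(s).
- t1 row (team_id=8): no match.
- t1 row (team_id=5): matches 3 t2 row(s) → 3 output row(s).
- t1 row (team_id=3): matches 3 t2 row(s) → 3 output row(s).
- t1 row (team_id=8): no match.
- 3 row(s) from t2 found no t1 partner → padded with NULL.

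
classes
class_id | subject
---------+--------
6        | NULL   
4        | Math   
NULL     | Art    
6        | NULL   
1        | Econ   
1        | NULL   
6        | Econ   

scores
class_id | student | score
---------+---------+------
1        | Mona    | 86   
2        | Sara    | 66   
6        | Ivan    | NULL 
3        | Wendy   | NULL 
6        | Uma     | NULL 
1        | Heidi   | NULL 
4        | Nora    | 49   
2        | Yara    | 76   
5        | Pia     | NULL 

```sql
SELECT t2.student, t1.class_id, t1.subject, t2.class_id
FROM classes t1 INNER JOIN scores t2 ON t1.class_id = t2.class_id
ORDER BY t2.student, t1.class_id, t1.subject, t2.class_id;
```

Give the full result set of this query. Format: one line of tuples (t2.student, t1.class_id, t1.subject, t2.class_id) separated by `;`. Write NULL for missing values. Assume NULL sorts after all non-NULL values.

(Heidi, 1, Econ, 1); (Heidi, 1, NULL, 1); (Ivan, 6, Econ, 6); (Ivan, 6, NULL, 6); (Ivan, 6, NULL, 6); (Mona, 1, Econ, 1); (Mona, 1, NULL, 1); (Nora, 4, Math, 4); (Uma, 6, Econ, 6); (Uma, 6, NULL, 6); (Uma, 6, NULL, 6)

INNER JOIN keeps only pairs where the ON condition holds.
Matching on t1.class_id = t2.class_id. A NULL in a compared column never satisfies the condition.
- class_id=6: 2 matching t2 row(s), so 2 row(s) emitted.
- class_id=4: 1 matching t2 row(s), so 1 row(s) emitted.
- class_id=NULL: no matching t2 row, dropped.
- class_id=6: 2 matching t2 row(s), so 2 row(s) emitted.
- class_id=1: 2 matching t2 row(s), so 2 row(s) emitted.
- class_id=1: 2 matching t2 row(s), so 2 row(s) emitted.
- class_id=6: 2 matching t2 row(s), so 2 row(s) emitted.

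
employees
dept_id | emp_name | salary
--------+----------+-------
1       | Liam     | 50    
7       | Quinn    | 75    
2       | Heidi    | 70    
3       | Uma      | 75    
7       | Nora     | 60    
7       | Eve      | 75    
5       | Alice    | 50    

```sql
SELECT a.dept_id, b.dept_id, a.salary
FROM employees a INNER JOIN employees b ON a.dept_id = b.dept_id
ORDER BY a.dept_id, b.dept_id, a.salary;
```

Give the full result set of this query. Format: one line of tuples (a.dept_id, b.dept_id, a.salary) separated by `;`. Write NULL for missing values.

INNER JOIN keeps only pairs where the ON condition holds.
Matching on a.dept_id = b.dept_id.
Matched pairs: 13.

(1, 1, 50); (2, 2, 70); (3, 3, 75); (5, 5, 50); (7, 7, 60); (7, 7, 60); (7, 7, 60); (7, 7, 75); (7, 7, 75); (7, 7, 75); (7, 7, 75); (7, 7, 75); (7, 7, 75)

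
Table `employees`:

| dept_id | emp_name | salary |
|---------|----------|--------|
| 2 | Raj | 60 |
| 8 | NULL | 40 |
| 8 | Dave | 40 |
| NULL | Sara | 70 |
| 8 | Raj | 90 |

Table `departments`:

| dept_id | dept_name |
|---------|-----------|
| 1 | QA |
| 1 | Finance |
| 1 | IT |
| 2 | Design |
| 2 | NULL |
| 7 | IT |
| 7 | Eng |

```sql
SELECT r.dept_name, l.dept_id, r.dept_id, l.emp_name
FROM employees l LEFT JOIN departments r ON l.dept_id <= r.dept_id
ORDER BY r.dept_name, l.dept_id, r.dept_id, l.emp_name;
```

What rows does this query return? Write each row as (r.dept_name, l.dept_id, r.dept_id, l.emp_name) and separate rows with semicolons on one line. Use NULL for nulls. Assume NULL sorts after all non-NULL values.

LEFT JOIN keeps every row from `employees`; unmatched rows get NULL for `departments`'s columns.
Matching on l.dept_id <= r.dept_id. A NULL in a compared column never satisfies the condition.
- l[0] dept_id=2 → 4 match(es) in r → 4 row(s).
- l[1] dept_id=8 → no match; kept with NULLs on the r side.
- l[2] dept_id=8 → no match; kept with NULLs on the r side.
- l[3] dept_id=NULL → no match; kept with NULLs on the r side.
- l[4] dept_id=8 → no match; kept with NULLs on the r side.
After projecting and ordering:
r.dept_name | l.dept_id | r.dept_id | l.emp_name
Design | 2 | 2 | Raj
Eng | 2 | 7 | Raj
IT | 2 | 7 | Raj
NULL | 2 | 2 | Raj
NULL | 8 | NULL | Dave
NULL | 8 | NULL | Raj
NULL | 8 | NULL | NULL
NULL | NULL | NULL | Sara

(Design, 2, 2, Raj); (Eng, 2, 7, Raj); (IT, 2, 7, Raj); (NULL, 2, 2, Raj); (NULL, 8, NULL, Dave); (NULL, 8, NULL, Raj); (NULL, 8, NULL, NULL); (NULL, NULL, NULL, Sara)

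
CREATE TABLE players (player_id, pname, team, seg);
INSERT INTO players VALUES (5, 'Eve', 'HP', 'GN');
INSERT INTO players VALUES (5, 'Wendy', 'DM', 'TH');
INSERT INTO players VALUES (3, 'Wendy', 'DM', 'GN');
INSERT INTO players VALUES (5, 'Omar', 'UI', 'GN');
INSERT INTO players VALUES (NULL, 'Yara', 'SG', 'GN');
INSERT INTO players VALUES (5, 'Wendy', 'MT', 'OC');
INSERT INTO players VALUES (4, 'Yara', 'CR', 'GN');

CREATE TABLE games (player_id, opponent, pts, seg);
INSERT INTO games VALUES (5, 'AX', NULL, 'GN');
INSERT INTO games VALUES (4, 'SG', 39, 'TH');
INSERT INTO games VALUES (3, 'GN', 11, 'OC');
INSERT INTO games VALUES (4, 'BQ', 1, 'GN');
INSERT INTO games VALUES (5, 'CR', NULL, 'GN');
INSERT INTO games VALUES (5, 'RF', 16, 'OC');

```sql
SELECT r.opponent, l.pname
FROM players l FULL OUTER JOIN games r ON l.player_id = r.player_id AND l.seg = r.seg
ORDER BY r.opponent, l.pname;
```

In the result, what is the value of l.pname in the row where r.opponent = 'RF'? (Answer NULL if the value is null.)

Wendy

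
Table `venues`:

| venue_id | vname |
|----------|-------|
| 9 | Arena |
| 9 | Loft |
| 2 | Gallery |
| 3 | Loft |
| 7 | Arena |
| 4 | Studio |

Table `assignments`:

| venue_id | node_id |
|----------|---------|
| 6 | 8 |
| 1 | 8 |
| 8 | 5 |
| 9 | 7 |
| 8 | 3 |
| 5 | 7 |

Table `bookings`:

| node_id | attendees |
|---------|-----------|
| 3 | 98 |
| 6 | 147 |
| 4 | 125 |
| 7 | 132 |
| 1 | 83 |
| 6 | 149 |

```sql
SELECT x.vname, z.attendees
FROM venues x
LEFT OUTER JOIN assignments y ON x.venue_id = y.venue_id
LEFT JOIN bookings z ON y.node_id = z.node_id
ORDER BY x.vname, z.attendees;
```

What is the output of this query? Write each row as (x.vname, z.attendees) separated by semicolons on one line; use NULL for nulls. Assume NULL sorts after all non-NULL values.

(Arena, 132); (Arena, NULL); (Gallery, NULL); (Loft, 132); (Loft, NULL); (Studio, NULL)

Step 1 — x LEFT JOIN y on venue_id → 6 row(s).
Then LEFT JOIN `bookings z` on node_id: each of those 6 rows is kept; rows whose y.node_id has no match in z get NULL for z's columns.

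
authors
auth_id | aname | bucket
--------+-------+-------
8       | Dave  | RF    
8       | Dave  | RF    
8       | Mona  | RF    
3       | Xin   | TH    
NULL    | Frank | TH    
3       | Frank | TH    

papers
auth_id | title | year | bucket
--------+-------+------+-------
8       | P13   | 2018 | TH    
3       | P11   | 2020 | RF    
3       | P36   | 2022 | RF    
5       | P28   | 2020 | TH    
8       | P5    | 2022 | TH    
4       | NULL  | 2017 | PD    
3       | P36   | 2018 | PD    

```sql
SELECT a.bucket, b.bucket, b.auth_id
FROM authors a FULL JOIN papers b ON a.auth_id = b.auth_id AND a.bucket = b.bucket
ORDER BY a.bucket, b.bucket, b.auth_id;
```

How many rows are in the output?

13

FULL OUTER JOIN keeps every row from both sides; unmatched rows get NULL for the other side's columns.
Matching on a.auth_id = b.auth_id AND a.bucket = b.bucket. A NULL in a compared column never satisfies the condition.
- a[0] auth_id=8, bucket=RF → no match; kept with NULLs on the b side.
- a[1] auth_id=8, bucket=RF → no match; kept with NULLs on the b side.
- a[2] auth_id=8, bucket=RF → no match; kept with NULLs on the b side.
- a[3] auth_id=3, bucket=TH → no match; kept with NULLs on the b side.
- a[4] auth_id=NULL, bucket=TH → no match; kept with NULLs on the b side.
- a[5] auth_id=3, bucket=TH → no match; kept with NULLs on the b side.
- 7 row(s) from b found no a partner → padded with NULL.
Total: 0 matched + 13 padded = 13 rows.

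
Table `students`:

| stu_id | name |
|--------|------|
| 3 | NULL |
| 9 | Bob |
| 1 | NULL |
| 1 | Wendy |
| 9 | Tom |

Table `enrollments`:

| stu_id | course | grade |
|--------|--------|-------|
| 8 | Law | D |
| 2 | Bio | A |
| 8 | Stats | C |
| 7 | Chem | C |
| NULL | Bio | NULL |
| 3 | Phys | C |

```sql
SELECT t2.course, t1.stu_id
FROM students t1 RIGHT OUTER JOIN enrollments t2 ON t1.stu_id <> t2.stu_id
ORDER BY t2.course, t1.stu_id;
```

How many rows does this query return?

25

RIGHT JOIN keeps every row from `enrollments`; unmatched rows get NULL for `students`'s columns.
Matching on t1.stu_id <> t2.stu_id. A NULL in a compared column never satisfies the condition.
- t1 (stu_id=3) pairs with 4 row(s) of t2.
- t1 (stu_id=9) pairs with 5 row(s) of t2.
- t1 (stu_id=1) pairs with 5 row(s) of t2.
- t1 (stu_id=1) pairs with 5 row(s) of t2.
- t1 (stu_id=9) pairs with 5 row(s) of t2.
- 1 t2 row(s) had no t1 match → kept, t1 columns NULL.
Total: 24 matched + 1 padded = 25 rows.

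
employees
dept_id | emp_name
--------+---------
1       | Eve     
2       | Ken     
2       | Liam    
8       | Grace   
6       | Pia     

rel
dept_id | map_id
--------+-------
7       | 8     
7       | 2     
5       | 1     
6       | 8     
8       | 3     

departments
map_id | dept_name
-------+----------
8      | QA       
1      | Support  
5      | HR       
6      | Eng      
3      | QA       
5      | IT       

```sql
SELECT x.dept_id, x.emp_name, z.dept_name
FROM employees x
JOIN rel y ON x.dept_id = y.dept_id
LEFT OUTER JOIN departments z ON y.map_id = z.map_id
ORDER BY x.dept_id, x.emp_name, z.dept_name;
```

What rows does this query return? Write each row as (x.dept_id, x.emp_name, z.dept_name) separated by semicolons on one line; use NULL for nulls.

Joins associate left-to-right: employees INNER JOIN rel on dept_id gives 2 intermediate row(s).
Then LEFT JOIN `departments z` on map_id: each of those 2 rows is kept; rows whose y.map_id has no match in z get NULL for z's columns.

(6, Pia, QA); (8, Grace, QA)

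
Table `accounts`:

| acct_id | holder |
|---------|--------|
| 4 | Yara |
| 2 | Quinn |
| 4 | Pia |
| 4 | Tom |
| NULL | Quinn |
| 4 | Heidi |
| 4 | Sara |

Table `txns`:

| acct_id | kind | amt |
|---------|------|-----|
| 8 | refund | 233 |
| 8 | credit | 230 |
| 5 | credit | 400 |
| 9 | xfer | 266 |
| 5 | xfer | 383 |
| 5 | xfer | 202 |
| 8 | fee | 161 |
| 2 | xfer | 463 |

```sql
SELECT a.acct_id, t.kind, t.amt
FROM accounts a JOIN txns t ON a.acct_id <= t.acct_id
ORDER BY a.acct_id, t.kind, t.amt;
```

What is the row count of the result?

43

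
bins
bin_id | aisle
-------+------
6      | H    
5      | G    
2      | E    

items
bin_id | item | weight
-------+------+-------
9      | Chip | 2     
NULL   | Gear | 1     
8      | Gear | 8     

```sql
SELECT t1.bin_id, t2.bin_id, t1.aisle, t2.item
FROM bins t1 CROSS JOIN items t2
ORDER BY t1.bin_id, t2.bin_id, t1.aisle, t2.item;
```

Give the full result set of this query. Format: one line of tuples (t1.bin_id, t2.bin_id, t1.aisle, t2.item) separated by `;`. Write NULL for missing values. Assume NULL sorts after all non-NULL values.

(2, 8, E, Gear); (2, 9, E, Chip); (2, NULL, E, Gear); (5, 8, G, Gear); (5, 9, G, Chip); (5, NULL, G, Gear); (6, 8, H, Gear); (6, 9, H, Chip); (6, NULL, H, Gear)

CROSS JOIN pairs every row of `bins` with every row of `items`: 3 × 3 = 9 rows.
After projecting and ordering:
t1.bin_id | t2.bin_id | t1.aisle | t2.item
2 | 8 | E | Gear
2 | 9 | E | Chip
2 | NULL | E | Gear
5 | 8 | G | Gear
5 | 9 | G | Chip
5 | NULL | G | Gear
6 | 8 | H | Gear
6 | 9 | H | Chip
6 | NULL | H | Gear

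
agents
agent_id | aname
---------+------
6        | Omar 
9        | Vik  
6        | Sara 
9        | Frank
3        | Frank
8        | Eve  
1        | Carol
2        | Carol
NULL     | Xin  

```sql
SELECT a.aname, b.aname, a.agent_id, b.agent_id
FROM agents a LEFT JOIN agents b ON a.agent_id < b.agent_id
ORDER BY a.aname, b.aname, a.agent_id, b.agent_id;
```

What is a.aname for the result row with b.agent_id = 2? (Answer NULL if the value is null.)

LEFT JOIN keeps every row from `agents a`; unmatched rows get NULL for `agents b`'s columns.
Matching on a.agent_id < b.agent_id. A NULL in a compared column never satisfies the condition.
Matched pairs: 26; unmatched a rows kept: 3.

Carol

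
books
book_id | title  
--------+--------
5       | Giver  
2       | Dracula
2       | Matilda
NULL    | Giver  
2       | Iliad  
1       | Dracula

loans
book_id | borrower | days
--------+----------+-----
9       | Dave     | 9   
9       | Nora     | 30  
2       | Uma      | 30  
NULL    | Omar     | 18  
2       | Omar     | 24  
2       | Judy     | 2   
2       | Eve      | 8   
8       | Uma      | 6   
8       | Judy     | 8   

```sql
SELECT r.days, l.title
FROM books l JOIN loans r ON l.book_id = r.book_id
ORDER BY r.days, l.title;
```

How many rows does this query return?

INNER JOIN keeps only pairs where the ON condition holds.
Matching on l.book_id = r.book_id. A NULL in a compared column never satisfies the condition.
- l[0] book_id=5 → no match; dropped.
- l[1] book_id=2 → 4 match(es) in r → 4 row(s).
- l[2] book_id=2 → 4 match(es) in r → 4 row(s).
- l[3] book_id=NULL → no match; dropped.
- l[4] book_id=2 → 4 match(es) in r → 4 row(s).
- l[5] book_id=1 → no match; dropped.
Total: 12 rows.

12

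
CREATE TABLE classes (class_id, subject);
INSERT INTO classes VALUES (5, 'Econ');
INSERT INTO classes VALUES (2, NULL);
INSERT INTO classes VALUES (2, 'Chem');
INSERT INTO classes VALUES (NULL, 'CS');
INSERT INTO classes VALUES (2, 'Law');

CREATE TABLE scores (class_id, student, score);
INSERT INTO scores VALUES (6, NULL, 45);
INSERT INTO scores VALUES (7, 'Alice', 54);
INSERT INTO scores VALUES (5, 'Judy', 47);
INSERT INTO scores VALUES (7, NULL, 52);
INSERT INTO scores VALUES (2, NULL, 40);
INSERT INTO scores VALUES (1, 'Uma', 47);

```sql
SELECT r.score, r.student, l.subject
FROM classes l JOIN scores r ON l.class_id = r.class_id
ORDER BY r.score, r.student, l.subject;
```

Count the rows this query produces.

4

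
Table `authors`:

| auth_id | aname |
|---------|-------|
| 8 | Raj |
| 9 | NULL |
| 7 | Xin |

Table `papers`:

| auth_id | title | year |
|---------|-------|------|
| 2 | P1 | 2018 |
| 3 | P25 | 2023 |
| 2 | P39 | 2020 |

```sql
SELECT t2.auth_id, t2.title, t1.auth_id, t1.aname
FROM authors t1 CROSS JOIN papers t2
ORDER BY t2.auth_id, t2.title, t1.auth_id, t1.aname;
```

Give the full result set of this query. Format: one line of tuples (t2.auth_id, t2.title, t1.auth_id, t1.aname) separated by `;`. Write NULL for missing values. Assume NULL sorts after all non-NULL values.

CROSS JOIN pairs every row of `authors` with every row of `papers`: 3 × 3 = 9 rows.

(2, P1, 7, Xin); (2, P1, 8, Raj); (2, P1, 9, NULL); (2, P39, 7, Xin); (2, P39, 8, Raj); (2, P39, 9, NULL); (3, P25, 7, Xin); (3, P25, 8, Raj); (3, P25, 9, NULL)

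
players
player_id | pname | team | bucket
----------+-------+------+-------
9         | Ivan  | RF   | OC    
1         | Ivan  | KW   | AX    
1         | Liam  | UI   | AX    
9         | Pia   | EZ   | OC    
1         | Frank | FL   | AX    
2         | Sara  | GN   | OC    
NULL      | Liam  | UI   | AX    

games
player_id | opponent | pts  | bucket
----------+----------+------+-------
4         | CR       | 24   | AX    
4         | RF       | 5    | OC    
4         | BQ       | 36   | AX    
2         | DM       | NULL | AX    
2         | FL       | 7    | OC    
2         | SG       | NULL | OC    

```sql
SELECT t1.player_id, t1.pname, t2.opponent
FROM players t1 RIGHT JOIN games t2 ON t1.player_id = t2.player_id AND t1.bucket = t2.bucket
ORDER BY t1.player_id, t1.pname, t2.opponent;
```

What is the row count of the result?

6

RIGHT JOIN keeps every row from `games`; unmatched rows get NULL for `players`'s columns.
Matching on t1.player_id = t2.player_id AND t1.bucket = t2.bucket. A NULL in a compared column never satisfies the condition.
- t1 (player_id=9, bucket=OC) has no partner in t2.
- t1 (player_id=1, bucket=AX) has no partner in t2.
- t1 (player_id=1, bucket=AX) has no partner in t2.
- t1 (player_id=9, bucket=OC) has no partner in t2.
- t1 (player_id=1, bucket=AX) has no partner in t2.
- t1 (player_id=2, bucket=OC) pairs with 2 row(s) of t2.
- t1 (player_id=NULL, bucket=AX) has no partner in t2.
- 4 t2 row(s) had no t1 match → kept, t1 columns NULL.
Total: 2 matched + 4 padded = 6 rows.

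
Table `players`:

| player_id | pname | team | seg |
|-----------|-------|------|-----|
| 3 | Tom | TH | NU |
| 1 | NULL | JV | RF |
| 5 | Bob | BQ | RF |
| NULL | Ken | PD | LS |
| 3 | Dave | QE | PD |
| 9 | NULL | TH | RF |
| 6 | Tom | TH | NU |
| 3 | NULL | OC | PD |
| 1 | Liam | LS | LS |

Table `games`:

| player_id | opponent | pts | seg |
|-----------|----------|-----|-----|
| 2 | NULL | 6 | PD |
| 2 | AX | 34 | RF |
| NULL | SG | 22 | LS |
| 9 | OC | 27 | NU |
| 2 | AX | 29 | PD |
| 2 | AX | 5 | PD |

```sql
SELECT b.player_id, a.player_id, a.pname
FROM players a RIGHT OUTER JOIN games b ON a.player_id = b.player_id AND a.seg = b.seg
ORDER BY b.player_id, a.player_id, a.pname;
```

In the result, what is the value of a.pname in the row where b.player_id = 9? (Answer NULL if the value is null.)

RIGHT JOIN keeps every row from `games`; unmatched rows get NULL for `players`'s columns.
Matching on a.player_id = b.player_id AND a.seg = b.seg. A NULL in a compared column never satisfies the condition.
Matched pairs: 0; unmatched b rows kept: 6.

NULL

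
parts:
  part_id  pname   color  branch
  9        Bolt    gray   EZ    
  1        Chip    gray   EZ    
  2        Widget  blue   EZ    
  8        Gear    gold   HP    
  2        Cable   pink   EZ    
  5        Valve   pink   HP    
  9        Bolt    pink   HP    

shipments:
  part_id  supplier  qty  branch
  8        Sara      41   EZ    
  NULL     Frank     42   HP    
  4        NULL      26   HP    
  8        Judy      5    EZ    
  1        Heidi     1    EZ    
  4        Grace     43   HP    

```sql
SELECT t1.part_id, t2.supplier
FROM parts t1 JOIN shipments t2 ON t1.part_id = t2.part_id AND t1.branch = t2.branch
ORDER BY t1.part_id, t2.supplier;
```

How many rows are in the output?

1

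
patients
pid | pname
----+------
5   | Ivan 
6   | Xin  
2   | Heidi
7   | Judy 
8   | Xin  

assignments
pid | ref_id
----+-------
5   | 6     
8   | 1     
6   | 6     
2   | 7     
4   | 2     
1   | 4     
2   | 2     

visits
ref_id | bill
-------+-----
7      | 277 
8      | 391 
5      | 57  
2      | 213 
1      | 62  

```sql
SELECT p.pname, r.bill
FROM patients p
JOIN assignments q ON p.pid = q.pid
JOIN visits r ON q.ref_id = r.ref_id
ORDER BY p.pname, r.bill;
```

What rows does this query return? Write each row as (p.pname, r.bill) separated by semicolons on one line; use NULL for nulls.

(Heidi, 213); (Heidi, 277); (Xin, 62)

Joins associate left-to-right: patients INNER JOIN assignments on pid gives 5 intermediate row(s).
Then INNER JOIN `visits r` on ref_id: keep only rows whose q.ref_id appears in r.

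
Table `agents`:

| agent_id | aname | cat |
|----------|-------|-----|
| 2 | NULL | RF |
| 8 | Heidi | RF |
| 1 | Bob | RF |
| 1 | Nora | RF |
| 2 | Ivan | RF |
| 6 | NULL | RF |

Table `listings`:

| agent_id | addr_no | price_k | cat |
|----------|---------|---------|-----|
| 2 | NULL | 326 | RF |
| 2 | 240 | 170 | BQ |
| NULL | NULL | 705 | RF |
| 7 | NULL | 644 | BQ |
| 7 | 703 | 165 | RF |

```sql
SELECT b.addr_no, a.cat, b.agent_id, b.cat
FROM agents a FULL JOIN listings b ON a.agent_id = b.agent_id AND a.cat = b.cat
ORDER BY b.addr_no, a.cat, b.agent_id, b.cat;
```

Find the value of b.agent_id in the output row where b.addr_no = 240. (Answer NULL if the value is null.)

2

FULL OUTER JOIN keeps every row from both sides; unmatched rows get NULL for the other side's columns.
Matching on a.agent_id = b.agent_id AND a.cat = b.cat. A NULL in a compared column never satisfies the condition.
- a (agent_id=2, cat=RF) pairs with 1 row(s) of b.
- a (agent_id=8, cat=RF) has no partner → padded with NULL.
- a (agent_id=1, cat=RF) has no partner → padded with NULL.
- a (agent_id=1, cat=RF) has no partner → padded with NULL.
- a (agent_id=2, cat=RF) pairs with 1 row(s) of b.
- a (agent_id=6, cat=RF) has no partner → padded with NULL.
- 4 row(s) from b found no a partner → padded with NULL.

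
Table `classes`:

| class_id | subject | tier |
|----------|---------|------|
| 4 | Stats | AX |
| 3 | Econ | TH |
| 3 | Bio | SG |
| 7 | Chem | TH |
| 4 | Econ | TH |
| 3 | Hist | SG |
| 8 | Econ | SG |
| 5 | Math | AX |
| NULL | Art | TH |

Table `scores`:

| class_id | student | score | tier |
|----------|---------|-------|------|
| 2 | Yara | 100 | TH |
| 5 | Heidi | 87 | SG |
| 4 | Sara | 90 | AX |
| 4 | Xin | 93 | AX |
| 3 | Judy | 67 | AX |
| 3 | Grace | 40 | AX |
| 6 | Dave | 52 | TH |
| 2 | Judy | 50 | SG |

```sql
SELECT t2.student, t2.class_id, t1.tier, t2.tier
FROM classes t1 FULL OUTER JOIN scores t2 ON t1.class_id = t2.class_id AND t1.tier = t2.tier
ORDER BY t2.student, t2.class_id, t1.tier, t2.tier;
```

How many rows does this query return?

16

FULL OUTER JOIN keeps every row from both sides; unmatched rows get NULL for the other side's columns.
Matching on t1.class_id = t2.class_id AND t1.tier = t2.tier. A NULL in a compared column never satisfies the condition.
Matched pairs: 2; unmatched t1 rows kept: 8; unmatched t2 rows kept: 6.
Total: 2 matched + 14 padded = 16 rows.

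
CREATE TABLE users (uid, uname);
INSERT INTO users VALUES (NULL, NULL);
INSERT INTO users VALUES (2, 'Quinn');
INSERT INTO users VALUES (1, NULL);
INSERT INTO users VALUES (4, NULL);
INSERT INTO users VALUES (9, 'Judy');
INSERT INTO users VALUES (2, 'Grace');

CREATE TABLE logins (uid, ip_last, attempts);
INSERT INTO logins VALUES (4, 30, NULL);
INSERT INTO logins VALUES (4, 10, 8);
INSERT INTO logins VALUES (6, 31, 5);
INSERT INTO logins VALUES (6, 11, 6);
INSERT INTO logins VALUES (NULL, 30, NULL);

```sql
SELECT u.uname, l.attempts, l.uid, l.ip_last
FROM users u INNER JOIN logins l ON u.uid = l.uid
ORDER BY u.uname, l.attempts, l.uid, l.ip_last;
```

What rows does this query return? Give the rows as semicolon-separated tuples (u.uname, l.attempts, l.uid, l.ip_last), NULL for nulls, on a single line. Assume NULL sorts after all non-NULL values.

INNER JOIN keeps only pairs where the ON condition holds.
Matching on u.uid = l.uid. A NULL in a compared column never satisfies the condition.
Matched pairs: 2.

(NULL, 8, 4, 10); (NULL, NULL, 4, 30)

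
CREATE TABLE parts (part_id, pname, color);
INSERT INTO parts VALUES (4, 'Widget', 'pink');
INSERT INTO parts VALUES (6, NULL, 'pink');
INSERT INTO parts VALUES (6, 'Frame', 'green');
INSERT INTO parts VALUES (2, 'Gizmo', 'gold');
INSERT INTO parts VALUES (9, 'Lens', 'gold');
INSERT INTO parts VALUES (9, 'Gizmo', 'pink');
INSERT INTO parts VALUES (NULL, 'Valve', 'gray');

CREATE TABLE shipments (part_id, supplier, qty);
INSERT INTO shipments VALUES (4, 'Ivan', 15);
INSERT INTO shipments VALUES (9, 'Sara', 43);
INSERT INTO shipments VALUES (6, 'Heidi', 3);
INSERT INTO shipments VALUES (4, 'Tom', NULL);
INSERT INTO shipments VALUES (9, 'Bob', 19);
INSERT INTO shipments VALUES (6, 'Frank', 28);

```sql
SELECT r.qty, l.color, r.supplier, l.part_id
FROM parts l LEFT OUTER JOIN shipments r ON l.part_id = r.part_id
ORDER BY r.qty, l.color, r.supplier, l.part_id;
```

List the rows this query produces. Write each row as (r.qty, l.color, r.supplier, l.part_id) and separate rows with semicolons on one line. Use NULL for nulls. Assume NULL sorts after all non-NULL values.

LEFT JOIN keeps every row from `parts`; unmatched rows get NULL for `shipments`'s columns.
Matching on l.part_id = r.part_id. A NULL in a compared column never satisfies the condition.
Matched pairs: 10; unmatched l rows kept: 2.

(3, green, Heidi, 6); (3, pink, Heidi, 6); (15, pink, Ivan, 4); (19, gold, Bob, 9); (19, pink, Bob, 9); (28, green, Frank, 6); (28, pink, Frank, 6); (43, gold, Sara, 9); (43, pink, Sara, 9); (NULL, gold, NULL, 2); (NULL, gray, NULL, NULL); (NULL, pink, Tom, 4)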